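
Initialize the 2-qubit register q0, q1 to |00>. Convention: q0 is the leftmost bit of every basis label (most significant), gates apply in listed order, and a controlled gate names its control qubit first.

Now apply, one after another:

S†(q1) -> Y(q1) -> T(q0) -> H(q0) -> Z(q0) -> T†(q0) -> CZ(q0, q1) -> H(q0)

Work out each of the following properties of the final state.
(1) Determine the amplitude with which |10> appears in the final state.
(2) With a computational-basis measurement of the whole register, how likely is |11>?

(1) The final state's coefficient on |10> equals 0.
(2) The probability of measuring |11> is 1/2 - sqrt(2)/4.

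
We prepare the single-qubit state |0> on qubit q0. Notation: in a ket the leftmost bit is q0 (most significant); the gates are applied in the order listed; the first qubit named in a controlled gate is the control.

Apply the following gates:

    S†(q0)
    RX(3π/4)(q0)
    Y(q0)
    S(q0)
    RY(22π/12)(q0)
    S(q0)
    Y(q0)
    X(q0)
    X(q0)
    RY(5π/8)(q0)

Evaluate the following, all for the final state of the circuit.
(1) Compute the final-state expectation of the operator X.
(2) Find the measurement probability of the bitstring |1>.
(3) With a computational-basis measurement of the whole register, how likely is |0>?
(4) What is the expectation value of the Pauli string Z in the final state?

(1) In the final state, X has expectation -sqrt(6)*sin(5*pi/16)*cos(5*pi/16)/2 - 2*sqrt(1/2 - sqrt(2)/4)*sqrt(sqrt(2)/4 + 1/2)*sin(5*pi/16)*cos(5*pi/16).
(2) Outcome |1> occurs with probability -sqrt(6)*sin(5*pi/16)**2/8 - sqrt(1/2 - sqrt(2)/4)*sqrt(sqrt(2)/4 + 1/2)*sin(5*pi/16)**2/2 + sqrt(1/2 - sqrt(2)/4)*sqrt(sqrt(2)/4 + 1/2)*cos(5*pi/16)**2/2 + sqrt(6)*cos(5*pi/16)**2/8 + cos(5*pi/16)**2/2 + sin(5*pi/16)**2/2.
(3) A full measurement returns |0> with probability -sqrt(6)*cos(5*pi/16)**2/8 - sqrt(1/2 - sqrt(2)/4)*sqrt(sqrt(2)/4 + 1/2)*cos(5*pi/16)**2/2 + sqrt(1/2 - sqrt(2)/4)*sqrt(sqrt(2)/4 + 1/2)*sin(5*pi/16)**2/2 + cos(5*pi/16)**2/2 + sqrt(6)*sin(5*pi/16)**2/8 + sin(5*pi/16)**2/2.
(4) The expectation value of Z is -sqrt(6)*cos(5*pi/16)**2/4 - sqrt(1/2 - sqrt(2)/4)*sqrt(sqrt(2)/4 + 1/2)*cos(5*pi/16)**2 + sqrt(1/2 - sqrt(2)/4)*sqrt(sqrt(2)/4 + 1/2)*sin(5*pi/16)**2 + sqrt(6)*sin(5*pi/16)**2/4.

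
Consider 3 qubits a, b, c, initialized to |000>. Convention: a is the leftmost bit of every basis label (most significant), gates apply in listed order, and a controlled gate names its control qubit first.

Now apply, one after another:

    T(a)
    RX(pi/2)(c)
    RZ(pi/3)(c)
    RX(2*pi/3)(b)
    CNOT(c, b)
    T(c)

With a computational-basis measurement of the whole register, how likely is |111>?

Outcome |111> occurs with probability 0.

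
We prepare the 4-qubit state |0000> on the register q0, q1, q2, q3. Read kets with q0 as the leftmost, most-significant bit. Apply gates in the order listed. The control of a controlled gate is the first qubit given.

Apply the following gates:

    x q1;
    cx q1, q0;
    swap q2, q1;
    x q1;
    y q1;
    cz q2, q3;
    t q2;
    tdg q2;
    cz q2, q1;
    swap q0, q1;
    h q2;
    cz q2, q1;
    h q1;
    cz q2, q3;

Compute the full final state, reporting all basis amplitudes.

The resulting statevector has amplitude -I/2 on |0000>, -I/2 on |0010>, I/2 on |0100>, I/2 on |0110>, and 0 on every other basis state.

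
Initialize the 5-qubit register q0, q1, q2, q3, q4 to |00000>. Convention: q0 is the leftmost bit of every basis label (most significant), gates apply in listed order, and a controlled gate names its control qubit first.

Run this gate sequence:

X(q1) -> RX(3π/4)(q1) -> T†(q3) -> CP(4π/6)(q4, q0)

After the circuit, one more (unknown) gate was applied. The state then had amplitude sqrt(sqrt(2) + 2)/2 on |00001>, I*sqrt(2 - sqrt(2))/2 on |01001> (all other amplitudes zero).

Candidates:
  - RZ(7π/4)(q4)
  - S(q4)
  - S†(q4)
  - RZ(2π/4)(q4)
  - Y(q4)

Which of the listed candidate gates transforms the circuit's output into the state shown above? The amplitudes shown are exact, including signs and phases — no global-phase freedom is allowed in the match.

The applied gate was Y(q4).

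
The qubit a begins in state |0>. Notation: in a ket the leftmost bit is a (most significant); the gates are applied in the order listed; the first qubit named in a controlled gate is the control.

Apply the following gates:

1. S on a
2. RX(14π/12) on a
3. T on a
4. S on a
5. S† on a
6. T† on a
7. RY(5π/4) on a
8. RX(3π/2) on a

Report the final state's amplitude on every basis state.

The resulting statevector has amplitude sqrt(2 - sqrt(2))/4 - I*sqrt(sqrt(2) + 2)/4 on |0>, sqrt(3)*sqrt(sqrt(2) + 2)/4 - sqrt(3)*I*sqrt(2 - sqrt(2))/4 on |1>. Key observation: gates 4-5 undo each other exactly, leaving only the rest of the circuit to track.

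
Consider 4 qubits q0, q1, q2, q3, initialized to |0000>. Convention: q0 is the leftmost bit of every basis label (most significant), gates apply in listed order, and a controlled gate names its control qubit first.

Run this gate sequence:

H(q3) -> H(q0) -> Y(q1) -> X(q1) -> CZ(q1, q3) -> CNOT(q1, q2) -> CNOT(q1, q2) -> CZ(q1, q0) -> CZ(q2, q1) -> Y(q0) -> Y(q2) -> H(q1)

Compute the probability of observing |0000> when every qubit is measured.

Outcome |0000> occurs with probability 0. Key observation: steps 6-7 multiply out to the identity, so the circuit reduces to the remaining gates.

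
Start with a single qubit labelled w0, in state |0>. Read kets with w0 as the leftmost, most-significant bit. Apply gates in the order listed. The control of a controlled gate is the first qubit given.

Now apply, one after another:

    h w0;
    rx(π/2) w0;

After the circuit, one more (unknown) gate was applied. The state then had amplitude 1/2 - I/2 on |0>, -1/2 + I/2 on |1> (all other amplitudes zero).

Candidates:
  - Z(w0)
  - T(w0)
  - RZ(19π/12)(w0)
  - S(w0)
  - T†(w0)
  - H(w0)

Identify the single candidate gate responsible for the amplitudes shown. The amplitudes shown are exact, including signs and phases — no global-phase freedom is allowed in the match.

It was Z(w0) that produced the state shown.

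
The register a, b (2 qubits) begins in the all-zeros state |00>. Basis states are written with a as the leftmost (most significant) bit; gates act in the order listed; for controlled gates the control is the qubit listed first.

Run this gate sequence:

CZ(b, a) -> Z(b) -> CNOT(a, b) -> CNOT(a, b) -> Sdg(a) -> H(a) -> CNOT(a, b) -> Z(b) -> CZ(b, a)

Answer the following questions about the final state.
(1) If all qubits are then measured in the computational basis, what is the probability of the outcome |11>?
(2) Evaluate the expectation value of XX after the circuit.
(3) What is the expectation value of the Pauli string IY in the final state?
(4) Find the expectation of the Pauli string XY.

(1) Outcome |11> occurs with probability 1/2.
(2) The observable XX averages to 1.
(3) In the final state, IY has expectation 0.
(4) The observable XY averages to 0.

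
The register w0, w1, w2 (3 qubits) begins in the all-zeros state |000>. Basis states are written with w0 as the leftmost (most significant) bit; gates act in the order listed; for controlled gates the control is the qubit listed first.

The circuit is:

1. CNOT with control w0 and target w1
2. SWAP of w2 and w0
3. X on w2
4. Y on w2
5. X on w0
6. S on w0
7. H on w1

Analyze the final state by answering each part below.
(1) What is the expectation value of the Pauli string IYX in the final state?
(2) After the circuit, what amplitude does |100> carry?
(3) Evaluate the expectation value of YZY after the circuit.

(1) The expectation value of IYX is 0.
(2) The amplitude on |100> is sqrt(2)/2.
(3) The expectation value of YZY is 0.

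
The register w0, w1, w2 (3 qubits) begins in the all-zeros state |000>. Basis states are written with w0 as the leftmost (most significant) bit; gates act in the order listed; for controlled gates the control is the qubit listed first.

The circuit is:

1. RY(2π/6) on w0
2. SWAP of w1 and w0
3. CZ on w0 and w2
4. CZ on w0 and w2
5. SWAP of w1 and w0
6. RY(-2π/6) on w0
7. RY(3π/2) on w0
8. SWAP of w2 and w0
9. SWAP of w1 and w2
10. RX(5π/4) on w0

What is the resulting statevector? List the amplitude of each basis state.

After the circuit, the state carries amplitude sqrt(4 - 2*sqrt(2))/4 on |000>, 0 on |001>, -sqrt(4 - 2*sqrt(2))/4 on |010>, 0 on |011>, I*sqrt(2*sqrt(2) + 4)/4 on |100>, 0 on |101>, -I*sqrt(2*sqrt(2) + 4)/4 on |110>, 0 on |111>. Key observation: gates 1-6 undo each other exactly, leaving only the rest of the circuit to track.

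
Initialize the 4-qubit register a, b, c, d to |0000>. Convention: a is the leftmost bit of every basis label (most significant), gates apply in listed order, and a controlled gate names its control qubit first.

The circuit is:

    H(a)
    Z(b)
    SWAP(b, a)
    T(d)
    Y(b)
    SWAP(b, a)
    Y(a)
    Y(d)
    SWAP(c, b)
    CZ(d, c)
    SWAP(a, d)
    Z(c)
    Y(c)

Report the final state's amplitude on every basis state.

After the circuit, the state carries amplitude -sqrt(2)/2 on |1010>, -sqrt(2)/2 on |1011>, and 0 on every other basis state.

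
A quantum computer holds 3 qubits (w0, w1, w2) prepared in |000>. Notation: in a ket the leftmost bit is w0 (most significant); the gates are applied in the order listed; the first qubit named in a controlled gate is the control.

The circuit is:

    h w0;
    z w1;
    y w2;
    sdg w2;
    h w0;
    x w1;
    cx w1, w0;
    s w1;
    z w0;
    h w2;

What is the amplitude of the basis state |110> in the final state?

The final state's coefficient on |110> equals -sqrt(2)*I/2.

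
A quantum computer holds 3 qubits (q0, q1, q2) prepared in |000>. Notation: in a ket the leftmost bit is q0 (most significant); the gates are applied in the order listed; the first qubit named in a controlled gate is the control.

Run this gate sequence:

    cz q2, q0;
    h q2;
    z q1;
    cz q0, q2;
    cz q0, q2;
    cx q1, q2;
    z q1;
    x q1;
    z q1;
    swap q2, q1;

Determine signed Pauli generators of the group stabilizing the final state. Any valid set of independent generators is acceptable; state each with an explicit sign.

One valid set of independent stabilizer generators is +IXI, +ZII, -IIZ (any independent generating set of the same group is equally correct).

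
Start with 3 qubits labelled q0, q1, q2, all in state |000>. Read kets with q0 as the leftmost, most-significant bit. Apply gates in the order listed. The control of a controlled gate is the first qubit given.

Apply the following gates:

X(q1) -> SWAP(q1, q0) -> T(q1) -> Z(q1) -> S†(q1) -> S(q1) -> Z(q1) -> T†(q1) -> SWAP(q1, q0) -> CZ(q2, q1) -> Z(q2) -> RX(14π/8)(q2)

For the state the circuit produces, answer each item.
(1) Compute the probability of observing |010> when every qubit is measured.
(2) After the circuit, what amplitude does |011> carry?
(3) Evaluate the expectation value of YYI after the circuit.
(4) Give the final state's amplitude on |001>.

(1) A full measurement returns |010> with probability sqrt(2)/4 + 1/2. Key observation: the block from step 2 through step 9 cancels to the identity and can be dropped.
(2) The final state's coefficient on |011> equals -I*sqrt(2 - sqrt(2))/2.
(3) The expectation value of YYI is 0.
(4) The final state's coefficient on |001> equals 0.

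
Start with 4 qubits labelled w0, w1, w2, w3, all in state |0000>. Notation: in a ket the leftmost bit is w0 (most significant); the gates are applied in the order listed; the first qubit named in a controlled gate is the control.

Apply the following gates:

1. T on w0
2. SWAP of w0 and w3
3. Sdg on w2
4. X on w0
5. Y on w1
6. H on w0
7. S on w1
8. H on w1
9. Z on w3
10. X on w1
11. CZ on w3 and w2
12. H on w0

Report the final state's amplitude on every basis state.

The final amplitudes are sqrt(2)/2 on |1000>, -sqrt(2)/2 on |1100>, and 0 on every other basis state.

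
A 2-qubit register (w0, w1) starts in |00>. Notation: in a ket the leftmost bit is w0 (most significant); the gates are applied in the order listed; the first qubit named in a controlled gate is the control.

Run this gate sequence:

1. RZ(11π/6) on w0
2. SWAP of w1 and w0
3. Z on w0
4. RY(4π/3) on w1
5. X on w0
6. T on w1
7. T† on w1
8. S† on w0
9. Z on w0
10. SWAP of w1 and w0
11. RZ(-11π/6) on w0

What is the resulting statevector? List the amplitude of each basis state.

After the circuit, the state carries amplitude 0 on |00>, -I/2 on |01>, 0 on |10>, sqrt(3)*exp(2*I*pi/3)/2 on |11>.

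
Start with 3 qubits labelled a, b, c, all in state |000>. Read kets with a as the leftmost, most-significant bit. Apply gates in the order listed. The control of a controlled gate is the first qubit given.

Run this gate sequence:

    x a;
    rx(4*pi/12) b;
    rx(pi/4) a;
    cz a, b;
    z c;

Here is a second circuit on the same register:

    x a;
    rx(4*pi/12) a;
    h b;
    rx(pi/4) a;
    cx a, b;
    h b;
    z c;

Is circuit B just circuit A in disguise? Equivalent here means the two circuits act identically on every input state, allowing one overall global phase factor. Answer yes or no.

No: there is an input state on which the two circuits produce genuinely different outputs (not merely differing by a phase).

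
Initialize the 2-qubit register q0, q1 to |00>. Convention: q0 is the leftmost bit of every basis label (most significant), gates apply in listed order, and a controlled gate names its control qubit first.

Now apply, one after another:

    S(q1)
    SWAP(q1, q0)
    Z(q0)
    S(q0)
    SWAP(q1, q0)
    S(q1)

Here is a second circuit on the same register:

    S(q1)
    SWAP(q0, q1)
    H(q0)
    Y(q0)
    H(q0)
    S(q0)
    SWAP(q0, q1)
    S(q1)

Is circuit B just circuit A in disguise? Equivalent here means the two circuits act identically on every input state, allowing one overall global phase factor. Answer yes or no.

No: there is an input state on which the two circuits produce genuinely different outputs (not merely differing by a phase).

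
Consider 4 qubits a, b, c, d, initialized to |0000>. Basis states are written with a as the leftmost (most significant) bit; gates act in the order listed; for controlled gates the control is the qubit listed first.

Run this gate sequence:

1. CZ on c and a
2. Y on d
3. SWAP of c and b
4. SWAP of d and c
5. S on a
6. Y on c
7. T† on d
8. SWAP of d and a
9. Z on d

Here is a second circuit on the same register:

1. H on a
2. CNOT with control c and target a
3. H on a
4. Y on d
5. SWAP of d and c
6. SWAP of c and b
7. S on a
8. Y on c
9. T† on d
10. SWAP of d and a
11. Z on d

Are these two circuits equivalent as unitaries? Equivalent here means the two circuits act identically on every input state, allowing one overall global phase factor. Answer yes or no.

No: there is an input state on which the two circuits produce genuinely different outputs (not merely differing by a phase).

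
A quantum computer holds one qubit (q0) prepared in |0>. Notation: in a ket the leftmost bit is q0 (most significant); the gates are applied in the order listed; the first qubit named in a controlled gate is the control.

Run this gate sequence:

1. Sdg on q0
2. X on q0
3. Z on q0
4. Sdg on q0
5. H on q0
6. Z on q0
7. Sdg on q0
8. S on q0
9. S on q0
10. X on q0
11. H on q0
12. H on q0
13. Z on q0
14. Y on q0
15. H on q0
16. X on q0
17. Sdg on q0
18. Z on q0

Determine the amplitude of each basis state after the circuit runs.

After the circuit, the state carries amplitude -1/2 + I/2 on |0>, 1/2 - I/2 on |1>.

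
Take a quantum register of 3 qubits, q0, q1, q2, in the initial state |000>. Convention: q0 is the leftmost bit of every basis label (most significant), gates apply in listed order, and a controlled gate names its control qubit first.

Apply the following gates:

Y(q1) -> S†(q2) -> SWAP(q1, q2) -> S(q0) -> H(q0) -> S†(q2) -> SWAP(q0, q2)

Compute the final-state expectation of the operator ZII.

The expectation value of ZII is -1.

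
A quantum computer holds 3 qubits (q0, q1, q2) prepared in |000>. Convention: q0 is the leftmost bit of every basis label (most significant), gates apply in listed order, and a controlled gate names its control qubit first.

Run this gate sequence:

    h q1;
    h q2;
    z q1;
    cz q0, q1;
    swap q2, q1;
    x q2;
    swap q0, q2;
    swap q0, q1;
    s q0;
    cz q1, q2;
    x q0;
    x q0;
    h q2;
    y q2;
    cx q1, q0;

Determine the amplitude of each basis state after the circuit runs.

The final amplitudes are sqrt(2)*I/4 on |000>, -sqrt(2)*I/4 on |001>, sqrt(2)/4 on |010>, -sqrt(2)/4 on |011>, -sqrt(2)/4 on |100>, sqrt(2)/4 on |101>, -sqrt(2)*I/4 on |110>, sqrt(2)*I/4 on |111>.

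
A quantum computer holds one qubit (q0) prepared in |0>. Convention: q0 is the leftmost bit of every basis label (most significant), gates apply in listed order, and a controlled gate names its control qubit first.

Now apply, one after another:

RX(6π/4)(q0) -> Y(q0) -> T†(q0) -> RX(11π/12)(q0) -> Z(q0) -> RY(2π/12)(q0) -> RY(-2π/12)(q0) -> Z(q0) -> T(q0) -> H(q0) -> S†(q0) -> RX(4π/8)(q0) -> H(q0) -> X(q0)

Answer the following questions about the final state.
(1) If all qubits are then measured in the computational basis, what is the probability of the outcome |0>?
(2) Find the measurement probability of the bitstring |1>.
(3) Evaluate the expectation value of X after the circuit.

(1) The probability of measuring |0> is -sqrt(6)/16 - sqrt(2)/16 + 3/4.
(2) A full measurement returns |1> with probability sqrt(2)/16 + sqrt(6)/16 + 1/4.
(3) The observable X averages to 1/4 - sqrt(3)/4.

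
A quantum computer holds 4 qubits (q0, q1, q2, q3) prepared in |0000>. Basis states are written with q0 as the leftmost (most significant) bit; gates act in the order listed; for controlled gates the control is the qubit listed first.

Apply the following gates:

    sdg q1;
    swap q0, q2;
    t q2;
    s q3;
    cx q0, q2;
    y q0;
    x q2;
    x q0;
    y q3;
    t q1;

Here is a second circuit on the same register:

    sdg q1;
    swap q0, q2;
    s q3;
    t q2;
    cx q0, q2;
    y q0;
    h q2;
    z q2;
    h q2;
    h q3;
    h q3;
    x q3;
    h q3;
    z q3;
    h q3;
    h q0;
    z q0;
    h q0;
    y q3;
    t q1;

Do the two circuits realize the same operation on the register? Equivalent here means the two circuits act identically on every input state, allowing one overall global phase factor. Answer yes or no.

Yes — the two circuits implement the same unitary up to a global phase.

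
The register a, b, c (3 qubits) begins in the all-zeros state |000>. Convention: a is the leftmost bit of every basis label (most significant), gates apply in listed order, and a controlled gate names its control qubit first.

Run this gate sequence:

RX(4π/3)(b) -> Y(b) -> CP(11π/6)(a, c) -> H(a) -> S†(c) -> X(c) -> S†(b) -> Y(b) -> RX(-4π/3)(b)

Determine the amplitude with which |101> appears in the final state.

|101> carries amplitude sqrt(2)*(3 - I)/8 in the final state.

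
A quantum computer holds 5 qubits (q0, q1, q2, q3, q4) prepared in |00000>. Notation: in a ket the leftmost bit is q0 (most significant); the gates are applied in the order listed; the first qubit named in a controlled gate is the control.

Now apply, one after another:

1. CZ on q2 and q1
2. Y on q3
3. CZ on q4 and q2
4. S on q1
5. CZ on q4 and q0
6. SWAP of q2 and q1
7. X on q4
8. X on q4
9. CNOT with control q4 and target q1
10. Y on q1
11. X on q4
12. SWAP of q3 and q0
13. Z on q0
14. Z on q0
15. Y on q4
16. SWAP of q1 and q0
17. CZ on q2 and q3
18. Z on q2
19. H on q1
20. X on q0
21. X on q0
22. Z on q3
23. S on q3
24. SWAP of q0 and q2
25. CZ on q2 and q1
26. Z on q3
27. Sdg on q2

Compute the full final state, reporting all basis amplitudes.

The resulting statevector has amplitude sqrt(2)/2 on |00100>, sqrt(2)/2 on |01100>, and 0 on every other basis state. Key observation: gates 7-8 undo each other exactly, leaving only the rest of the circuit to track.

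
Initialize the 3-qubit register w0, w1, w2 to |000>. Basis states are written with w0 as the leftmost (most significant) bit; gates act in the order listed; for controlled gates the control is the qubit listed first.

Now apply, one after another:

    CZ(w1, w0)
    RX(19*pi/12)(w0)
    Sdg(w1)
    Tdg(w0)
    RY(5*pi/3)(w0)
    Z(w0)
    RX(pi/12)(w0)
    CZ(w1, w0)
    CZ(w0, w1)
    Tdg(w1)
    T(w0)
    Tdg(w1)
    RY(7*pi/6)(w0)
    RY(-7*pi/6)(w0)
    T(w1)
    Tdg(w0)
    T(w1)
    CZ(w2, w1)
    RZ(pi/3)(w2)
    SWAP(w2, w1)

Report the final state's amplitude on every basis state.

After the circuit, the state carries amplitude (-(sqrt(6) + 3 - sqrt(2)*I + I)*exp(5*I*pi/12) - (-3 + sqrt(6) + I + sqrt(2)*I)*exp(I*pi/6))*exp(5*I*pi/12)/8 on |000>, (-(sqrt(2) + sqrt(3) - sqrt(6)*I + sqrt(3)*I)*exp(5*I*pi/12) - (-sqrt(2) + sqrt(3) - sqrt(6)*I - sqrt(3)*I)*exp(I*pi/6))*exp(5*I*pi/12)/8 on |100>, and 0 on every other basis state.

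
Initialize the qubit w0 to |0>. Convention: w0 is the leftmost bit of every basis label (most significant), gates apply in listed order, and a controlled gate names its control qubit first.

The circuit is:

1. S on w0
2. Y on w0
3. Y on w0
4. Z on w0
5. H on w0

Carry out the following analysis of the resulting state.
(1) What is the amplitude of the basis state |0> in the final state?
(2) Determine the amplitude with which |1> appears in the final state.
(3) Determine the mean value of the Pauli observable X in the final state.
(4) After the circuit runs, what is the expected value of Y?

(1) The amplitude on |0> is sqrt(2)/2.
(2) The final state's coefficient on |1> equals sqrt(2)/2.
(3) In the final state, X has expectation 1.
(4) In the final state, Y has expectation 0.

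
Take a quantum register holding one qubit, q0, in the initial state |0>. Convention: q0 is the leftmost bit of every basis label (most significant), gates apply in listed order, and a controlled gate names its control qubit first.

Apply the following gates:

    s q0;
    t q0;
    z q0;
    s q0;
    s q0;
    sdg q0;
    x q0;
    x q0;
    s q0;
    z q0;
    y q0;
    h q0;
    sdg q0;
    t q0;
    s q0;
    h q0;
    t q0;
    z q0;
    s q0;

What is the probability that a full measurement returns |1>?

The probability of measuring |1> is sqrt(2)/4 + 1/2. Key observation: the block from step 7 through step 8 cancels to the identity and can be dropped.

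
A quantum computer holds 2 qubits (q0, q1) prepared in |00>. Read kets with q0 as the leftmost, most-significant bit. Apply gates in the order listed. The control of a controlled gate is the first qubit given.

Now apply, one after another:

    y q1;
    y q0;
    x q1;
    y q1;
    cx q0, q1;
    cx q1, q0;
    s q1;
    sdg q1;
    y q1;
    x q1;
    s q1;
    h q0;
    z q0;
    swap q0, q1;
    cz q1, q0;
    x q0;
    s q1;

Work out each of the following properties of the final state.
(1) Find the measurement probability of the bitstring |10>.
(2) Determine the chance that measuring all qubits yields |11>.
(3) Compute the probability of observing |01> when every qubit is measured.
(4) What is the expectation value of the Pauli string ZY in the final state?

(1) A full measurement returns |10> with probability 1/2.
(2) The probability of measuring |11> is 1/2.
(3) Outcome |01> occurs with probability 0.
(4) The expectation value of ZY is -1.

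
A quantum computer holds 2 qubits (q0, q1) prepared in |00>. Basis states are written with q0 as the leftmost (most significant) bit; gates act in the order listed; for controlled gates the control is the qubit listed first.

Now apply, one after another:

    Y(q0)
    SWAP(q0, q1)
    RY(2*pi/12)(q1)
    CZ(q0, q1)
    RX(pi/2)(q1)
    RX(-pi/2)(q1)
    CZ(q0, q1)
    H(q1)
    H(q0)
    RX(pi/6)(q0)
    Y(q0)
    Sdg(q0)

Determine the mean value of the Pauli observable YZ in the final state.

The expectation value of YZ is -1/2. Key observation: the block from step 4 through step 7 cancels to the identity and can be dropped.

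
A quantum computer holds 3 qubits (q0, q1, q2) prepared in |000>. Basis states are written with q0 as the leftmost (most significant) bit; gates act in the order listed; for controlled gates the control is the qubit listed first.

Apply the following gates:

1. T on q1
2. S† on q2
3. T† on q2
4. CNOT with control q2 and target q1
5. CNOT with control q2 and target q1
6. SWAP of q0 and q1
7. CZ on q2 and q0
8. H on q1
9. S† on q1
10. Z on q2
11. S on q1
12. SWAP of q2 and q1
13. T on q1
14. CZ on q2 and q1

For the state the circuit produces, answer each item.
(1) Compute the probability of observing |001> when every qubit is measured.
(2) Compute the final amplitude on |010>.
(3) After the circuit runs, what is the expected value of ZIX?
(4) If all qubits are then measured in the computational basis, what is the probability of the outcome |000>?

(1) A full measurement returns |001> with probability 1/2.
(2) The final state's coefficient on |010> equals 0.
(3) In the final state, ZIX has expectation 1.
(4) A full measurement returns |000> with probability 1/2.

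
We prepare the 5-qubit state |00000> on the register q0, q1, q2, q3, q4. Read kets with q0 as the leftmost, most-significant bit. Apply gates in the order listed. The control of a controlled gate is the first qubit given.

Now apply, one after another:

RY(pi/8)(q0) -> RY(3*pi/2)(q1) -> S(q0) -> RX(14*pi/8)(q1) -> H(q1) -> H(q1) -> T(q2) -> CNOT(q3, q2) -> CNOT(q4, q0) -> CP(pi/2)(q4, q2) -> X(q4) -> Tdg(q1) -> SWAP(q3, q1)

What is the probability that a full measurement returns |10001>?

Outcome |10001> occurs with probability sin(pi/16)**2/2. Key observation: steps 5-6 multiply out to the identity, so the circuit reduces to the remaining gates.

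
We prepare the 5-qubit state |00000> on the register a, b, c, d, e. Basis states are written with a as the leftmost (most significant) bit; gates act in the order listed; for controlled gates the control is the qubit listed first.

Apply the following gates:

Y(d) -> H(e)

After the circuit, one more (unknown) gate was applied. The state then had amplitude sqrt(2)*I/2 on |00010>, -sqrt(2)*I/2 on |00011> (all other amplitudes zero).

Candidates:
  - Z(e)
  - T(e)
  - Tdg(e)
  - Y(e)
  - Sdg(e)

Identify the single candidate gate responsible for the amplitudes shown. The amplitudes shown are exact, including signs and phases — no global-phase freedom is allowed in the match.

It was Z(e) that produced the state shown.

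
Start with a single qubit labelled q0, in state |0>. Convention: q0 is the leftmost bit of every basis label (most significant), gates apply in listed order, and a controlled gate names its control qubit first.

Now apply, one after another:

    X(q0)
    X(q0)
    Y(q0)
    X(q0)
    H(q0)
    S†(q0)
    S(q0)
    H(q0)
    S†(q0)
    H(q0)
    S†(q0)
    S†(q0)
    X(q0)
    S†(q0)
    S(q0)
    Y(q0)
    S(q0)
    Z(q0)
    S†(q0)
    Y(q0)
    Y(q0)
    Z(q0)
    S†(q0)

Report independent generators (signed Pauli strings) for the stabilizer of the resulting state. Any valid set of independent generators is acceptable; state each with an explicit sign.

One valid set of independent stabilizer generators is -Y (any independent generating set of the same group is equally correct).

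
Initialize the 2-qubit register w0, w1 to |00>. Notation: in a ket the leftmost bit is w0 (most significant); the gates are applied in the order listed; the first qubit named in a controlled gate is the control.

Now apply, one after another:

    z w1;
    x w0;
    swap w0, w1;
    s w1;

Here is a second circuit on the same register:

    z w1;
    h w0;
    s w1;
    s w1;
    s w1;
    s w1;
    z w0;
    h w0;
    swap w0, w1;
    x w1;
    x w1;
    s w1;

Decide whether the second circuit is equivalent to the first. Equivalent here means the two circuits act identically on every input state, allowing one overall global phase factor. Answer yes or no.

Yes, they are equivalent — the unitaries differ by at most a global phase.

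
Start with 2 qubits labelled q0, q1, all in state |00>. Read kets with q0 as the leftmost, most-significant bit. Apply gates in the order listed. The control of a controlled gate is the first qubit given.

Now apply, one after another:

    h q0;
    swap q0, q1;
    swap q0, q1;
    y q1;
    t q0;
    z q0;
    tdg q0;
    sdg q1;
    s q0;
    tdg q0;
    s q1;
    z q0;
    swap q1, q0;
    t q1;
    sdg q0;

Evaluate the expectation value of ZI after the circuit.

In the final state, ZI has expectation -1.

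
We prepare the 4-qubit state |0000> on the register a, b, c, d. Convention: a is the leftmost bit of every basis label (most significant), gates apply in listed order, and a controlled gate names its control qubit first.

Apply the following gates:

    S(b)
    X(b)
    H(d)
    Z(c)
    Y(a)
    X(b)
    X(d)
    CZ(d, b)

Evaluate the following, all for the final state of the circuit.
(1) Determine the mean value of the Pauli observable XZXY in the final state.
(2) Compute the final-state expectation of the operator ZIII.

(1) In the final state, XZXY has expectation 0.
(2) The observable ZIII averages to -1.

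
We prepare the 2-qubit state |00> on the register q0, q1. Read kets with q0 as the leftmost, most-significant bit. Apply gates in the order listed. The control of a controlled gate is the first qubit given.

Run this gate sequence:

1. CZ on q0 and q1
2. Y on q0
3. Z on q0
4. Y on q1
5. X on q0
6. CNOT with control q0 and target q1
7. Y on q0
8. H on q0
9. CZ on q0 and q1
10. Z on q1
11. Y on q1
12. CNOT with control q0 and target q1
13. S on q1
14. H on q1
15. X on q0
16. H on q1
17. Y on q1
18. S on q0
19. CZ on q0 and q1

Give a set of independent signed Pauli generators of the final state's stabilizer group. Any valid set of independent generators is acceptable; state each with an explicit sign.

The final state is stabilized by the group generated by +XX, +ZZ; other independent generating sets are equally valid.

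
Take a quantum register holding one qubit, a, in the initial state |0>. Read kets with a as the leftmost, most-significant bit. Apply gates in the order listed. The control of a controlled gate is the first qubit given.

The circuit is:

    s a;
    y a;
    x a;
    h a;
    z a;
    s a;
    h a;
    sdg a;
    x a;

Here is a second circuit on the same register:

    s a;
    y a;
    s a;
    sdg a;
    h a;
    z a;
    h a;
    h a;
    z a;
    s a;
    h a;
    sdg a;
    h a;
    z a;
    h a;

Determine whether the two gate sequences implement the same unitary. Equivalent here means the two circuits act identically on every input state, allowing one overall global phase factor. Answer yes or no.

Yes — the two circuits implement the same unitary up to a global phase.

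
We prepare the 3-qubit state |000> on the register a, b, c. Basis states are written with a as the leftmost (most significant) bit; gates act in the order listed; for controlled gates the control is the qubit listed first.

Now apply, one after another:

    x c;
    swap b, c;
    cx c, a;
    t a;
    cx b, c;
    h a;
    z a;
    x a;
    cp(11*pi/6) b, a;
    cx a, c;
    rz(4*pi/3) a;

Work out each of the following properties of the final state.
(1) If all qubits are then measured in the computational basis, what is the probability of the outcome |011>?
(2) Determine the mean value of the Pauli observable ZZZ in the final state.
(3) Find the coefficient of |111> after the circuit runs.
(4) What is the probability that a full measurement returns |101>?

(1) Outcome |011> occurs with probability 1/2.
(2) The expectation value of ZZZ is 1.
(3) The amplitude on |111> is 0.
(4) The probability of measuring |101> is 0.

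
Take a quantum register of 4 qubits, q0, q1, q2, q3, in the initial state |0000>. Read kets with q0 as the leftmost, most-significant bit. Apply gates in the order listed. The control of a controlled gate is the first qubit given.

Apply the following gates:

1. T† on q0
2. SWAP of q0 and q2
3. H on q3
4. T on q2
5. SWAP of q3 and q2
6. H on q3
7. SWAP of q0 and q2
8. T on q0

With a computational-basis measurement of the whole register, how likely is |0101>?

The probability of measuring |0101> is 0.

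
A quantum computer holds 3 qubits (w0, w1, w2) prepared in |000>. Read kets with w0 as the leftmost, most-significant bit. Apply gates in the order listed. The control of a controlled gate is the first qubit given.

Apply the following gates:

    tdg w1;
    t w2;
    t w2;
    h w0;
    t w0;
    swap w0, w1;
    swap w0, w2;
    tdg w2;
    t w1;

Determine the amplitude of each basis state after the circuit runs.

The final amplitudes are sqrt(2)/2 on |000>, sqrt(2)*I/2 on |010>, and 0 on every other basis state.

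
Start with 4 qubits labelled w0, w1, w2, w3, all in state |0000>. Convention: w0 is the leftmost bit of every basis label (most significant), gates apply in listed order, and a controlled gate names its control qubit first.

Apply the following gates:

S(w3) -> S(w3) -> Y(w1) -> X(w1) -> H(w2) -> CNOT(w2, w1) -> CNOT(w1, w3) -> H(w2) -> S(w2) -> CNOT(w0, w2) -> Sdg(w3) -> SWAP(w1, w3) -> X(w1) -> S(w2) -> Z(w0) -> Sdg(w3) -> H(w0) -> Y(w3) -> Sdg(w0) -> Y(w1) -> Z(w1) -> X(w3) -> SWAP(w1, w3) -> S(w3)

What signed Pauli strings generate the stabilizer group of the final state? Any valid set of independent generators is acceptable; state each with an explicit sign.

One valid set of independent stabilizer generators is -YIII, +IXZY, -IIXZ, +IZIZ (any independent generating set of the same group is equally correct).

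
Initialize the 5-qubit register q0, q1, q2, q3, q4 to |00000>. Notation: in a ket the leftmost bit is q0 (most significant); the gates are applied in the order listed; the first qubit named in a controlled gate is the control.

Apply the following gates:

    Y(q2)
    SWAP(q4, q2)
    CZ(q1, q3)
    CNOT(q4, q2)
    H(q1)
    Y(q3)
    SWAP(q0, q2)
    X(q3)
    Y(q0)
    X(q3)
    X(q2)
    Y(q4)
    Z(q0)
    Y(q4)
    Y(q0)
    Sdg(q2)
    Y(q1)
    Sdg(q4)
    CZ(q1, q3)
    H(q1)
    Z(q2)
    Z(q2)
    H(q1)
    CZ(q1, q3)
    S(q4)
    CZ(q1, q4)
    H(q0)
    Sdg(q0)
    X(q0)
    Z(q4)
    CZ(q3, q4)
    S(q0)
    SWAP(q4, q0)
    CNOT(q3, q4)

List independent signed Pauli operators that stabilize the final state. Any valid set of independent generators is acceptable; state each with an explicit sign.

One valid set of independent stabilizer generators is +IXIII, +IIIIX, -ZIIII, -IIZII, -IIIZI (any independent generating set of the same group is equally correct). Key observation: the block from step 18 through step 25 cancels to the identity and can be dropped.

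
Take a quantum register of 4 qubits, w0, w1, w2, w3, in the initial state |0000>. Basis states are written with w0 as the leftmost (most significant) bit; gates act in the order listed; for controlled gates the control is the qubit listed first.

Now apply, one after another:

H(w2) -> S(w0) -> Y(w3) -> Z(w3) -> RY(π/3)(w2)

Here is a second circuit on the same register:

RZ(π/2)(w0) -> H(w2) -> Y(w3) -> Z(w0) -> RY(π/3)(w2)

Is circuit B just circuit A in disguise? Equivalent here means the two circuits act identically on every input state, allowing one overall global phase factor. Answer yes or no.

No: there is an input state on which the two circuits produce genuinely different outputs (not merely differing by a phase).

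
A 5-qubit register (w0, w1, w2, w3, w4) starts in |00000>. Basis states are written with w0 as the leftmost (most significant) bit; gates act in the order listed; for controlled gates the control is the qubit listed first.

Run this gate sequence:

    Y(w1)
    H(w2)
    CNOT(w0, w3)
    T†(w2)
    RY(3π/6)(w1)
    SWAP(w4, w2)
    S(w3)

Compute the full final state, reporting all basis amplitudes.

The resulting statevector has amplitude -I/2 on |00000>, -exp(I*pi/4)/2 on |00001>, I/2 on |01000>, exp(I*pi/4)/2 on |01001>, and 0 on every other basis state.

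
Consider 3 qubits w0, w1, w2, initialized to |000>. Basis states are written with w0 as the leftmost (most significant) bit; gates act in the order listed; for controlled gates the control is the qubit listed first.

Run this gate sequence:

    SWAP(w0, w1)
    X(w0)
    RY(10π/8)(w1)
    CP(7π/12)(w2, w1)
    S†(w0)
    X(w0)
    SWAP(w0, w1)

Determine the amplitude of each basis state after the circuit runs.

After the circuit, the state carries amplitude I*sqrt(2 - sqrt(2))/2 on |000>, -I*sqrt(sqrt(2) + 2)/2 on |100>, and 0 on every other basis state.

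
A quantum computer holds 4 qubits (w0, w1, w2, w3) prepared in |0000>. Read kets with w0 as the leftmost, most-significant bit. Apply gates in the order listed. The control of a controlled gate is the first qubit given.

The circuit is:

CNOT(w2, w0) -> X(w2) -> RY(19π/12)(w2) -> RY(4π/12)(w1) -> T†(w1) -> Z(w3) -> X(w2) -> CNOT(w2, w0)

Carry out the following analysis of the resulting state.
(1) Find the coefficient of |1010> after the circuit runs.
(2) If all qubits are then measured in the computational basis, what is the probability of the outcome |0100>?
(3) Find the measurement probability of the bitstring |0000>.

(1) The amplitude on |1010> is -3*sqrt(sqrt(2) + 2)/8 + sqrt(6 - 3*sqrt(2))/8.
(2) Outcome |0100> occurs with probability -sqrt(2)/32 + sqrt(6)/32 + 1/8.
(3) Outcome |0000> occurs with probability -3*sqrt(2)/32 + 3*sqrt(6)/32 + 3/8.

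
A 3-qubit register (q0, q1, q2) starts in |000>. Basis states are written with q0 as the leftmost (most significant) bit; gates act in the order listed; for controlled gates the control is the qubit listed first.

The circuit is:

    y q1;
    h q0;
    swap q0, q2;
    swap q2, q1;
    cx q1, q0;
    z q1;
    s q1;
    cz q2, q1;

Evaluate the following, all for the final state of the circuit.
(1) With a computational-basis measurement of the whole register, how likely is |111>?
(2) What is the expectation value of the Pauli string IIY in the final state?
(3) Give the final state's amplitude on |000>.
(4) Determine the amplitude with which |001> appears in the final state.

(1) Outcome |111> occurs with probability 1/2.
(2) The expectation value of IIY is 0.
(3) The amplitude on |000> is 0.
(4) |001> carries amplitude sqrt(2)*I/2 in the final state.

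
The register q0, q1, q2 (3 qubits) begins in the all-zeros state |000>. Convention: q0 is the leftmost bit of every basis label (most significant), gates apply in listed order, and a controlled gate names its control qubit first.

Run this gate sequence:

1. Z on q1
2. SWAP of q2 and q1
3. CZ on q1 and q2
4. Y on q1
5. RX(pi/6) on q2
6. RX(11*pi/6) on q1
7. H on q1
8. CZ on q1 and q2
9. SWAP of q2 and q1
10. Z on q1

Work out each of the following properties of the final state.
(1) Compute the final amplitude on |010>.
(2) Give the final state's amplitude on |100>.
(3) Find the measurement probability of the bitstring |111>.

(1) The final state's coefficient on |010> equals -sqrt(6)*I/8 + sqrt(2)*(1 + 2*I)/8.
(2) The amplitude on |100> is 0.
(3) Outcome |111> occurs with probability 0.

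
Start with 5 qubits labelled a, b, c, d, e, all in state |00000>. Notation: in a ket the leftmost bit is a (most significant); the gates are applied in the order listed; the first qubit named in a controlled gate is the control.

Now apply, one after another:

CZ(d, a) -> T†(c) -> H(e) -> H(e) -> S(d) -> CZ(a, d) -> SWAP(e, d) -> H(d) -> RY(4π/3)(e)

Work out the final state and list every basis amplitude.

After the circuit, the state carries amplitude -sqrt(2)/4 on |00000>, sqrt(6)/4 on |00001>, -sqrt(2)/4 on |00010>, sqrt(6)/4 on |00011>, and 0 on every other basis state. Key observation: steps 3-4 multiply out to the identity, so the circuit reduces to the remaining gates.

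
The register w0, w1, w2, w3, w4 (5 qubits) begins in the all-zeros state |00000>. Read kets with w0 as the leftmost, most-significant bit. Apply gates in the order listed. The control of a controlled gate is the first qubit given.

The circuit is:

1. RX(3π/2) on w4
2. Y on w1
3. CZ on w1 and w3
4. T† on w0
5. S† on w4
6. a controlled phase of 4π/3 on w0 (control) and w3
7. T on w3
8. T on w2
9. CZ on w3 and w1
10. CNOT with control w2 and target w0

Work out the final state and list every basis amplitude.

The final amplitudes are -sqrt(2)*I/2 on |01000>, -sqrt(2)*I/2 on |01001>, and 0 on every other basis state.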